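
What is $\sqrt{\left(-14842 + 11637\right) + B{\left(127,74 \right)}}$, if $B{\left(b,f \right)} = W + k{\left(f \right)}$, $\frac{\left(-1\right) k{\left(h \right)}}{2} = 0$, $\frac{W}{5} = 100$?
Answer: $i \sqrt{2705} \approx 52.01 i$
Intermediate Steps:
$W = 500$ ($W = 5 \cdot 100 = 500$)
$k{\left(h \right)} = 0$ ($k{\left(h \right)} = \left(-2\right) 0 = 0$)
$B{\left(b,f \right)} = 500$ ($B{\left(b,f \right)} = 500 + 0 = 500$)
$\sqrt{\left(-14842 + 11637\right) + B{\left(127,74 \right)}} = \sqrt{\left(-14842 + 11637\right) + 500} = \sqrt{-3205 + 500} = \sqrt{-2705} = i \sqrt{2705}$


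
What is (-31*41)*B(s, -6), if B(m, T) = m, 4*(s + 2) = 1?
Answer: 8897/4 ≈ 2224.3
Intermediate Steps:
s = -7/4 (s = -2 + (1/4)*1 = -2 + 1/4 = -7/4 ≈ -1.7500)
(-31*41)*B(s, -6) = -31*41*(-7/4) = -1271*(-7/4) = 8897/4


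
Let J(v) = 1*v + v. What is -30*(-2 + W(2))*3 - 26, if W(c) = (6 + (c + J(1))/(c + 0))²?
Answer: -5606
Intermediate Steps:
J(v) = 2*v (J(v) = v + v = 2*v)
W(c) = (6 + (2 + c)/c)² (W(c) = (6 + (c + 2*1)/(c + 0))² = (6 + (c + 2)/c)² = (6 + (2 + c)/c)²)
-30*(-2 + W(2))*3 - 26 = -30*(-2 + (2 + 7*2)²/2²)*3 - 26 = -30*(-2 + (2 + 14)²/4)*3 - 26 = -30*(-2 + (¼)*16²)*3 - 26 = -30*(-2 + (¼)*256)*3 - 26 = -30*(-2 + 64)*3 - 26 = -1860*3 - 26 = -30*186 - 26 = -5580 - 26 = -5606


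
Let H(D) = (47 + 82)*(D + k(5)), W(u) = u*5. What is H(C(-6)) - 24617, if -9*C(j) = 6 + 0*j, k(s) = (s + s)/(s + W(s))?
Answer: -24660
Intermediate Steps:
W(u) = 5*u
k(s) = 1/3 (k(s) = (s + s)/(s + 5*s) = (2*s)/((6*s)) = (2*s)*(1/(6*s)) = 1/3)
C(j) = -2/3 (C(j) = -(6 + 0*j)/9 = -(6 + 0)/9 = -1/9*6 = -2/3)
H(D) = 43 + 129*D (H(D) = (47 + 82)*(D + 1/3) = 129*(1/3 + D) = 43 + 129*D)
H(C(-6)) - 24617 = (43 + 129*(-2/3)) - 24617 = (43 - 86) - 24617 = -43 - 24617 = -24660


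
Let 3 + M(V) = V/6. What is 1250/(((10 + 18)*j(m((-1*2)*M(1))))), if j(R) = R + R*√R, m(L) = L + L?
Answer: -5625/14756 + 1875*√102/14756 ≈ 0.90211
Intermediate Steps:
M(V) = -3 + V/6
m(L) = 2*L
j(R) = R + R^(3/2)
1250/(((10 + 18)*j(m((-1*2)*M(1))))) = 1250/(((10 + 18)*(2*((-1*2)*(-3 + (⅙)*1)) + (2*((-1*2)*(-3 + (⅙)*1)))^(3/2)))) = 1250/((28*(2*(-2*(-3 + ⅙)) + (2*(-2*(-3 + ⅙)))^(3/2)))) = 1250/((28*(2*(-2*(-17/6)) + (2*(-2*(-17/6)))^(3/2)))) = 1250/((28*(2*(17/3) + (2*(17/3))^(3/2)))) = 1250/((28*(34/3 + (34/3)^(3/2)))) = 1250/((28*(34/3 + 34*√102/9))) = 1250/(952/3 + 952*√102/9)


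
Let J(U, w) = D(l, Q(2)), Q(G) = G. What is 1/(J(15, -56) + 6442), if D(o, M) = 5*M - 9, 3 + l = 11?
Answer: 1/6443 ≈ 0.00015521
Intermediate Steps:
l = 8 (l = -3 + 11 = 8)
D(o, M) = -9 + 5*M
J(U, w) = 1 (J(U, w) = -9 + 5*2 = -9 + 10 = 1)
1/(J(15, -56) + 6442) = 1/(1 + 6442) = 1/6443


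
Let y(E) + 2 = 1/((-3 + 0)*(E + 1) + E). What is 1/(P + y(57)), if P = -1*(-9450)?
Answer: 117/1105415 ≈ 0.00010584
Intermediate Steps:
P = 9450
y(E) = -2 + 1/(-3 - 2*E) (y(E) = -2 + 1/((-3 + 0)*(E + 1) + E) = -2 + 1/(-3*(1 + E) + E) = -2 + 1/((-3 - 3*E) + E) = -2 + 1/(-3 - 2*E))
1/(P + y(57)) = 1/(9450 + (-7 - 4*57)/(3 + 2*57)) = 1/(9450 + (-7 - 228)/(3 + 114)) = 1/(9450 - 235/117) = 1/(1105415/117) = 117/1105415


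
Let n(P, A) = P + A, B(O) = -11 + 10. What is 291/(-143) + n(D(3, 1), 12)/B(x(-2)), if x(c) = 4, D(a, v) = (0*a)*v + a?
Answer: -2436/143 ≈ -17.035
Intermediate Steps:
D(a, v) = a (D(a, v) = 0*v + a = 0 + a = a)
B(O) = -1
n(P, A) = A + P
291/(-143) + n(D(3, 1), 12)/B(x(-2)) = 291/(-143) + (12 + 3)/(-1) = 291*(-1/143) + 15*(-1) = -291/143 - 15 = -2436/143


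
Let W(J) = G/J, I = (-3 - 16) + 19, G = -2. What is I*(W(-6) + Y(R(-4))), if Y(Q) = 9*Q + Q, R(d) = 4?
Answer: 0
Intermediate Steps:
Y(Q) = 10*Q
I = 0 (I = -19 + 19 = 0)
W(J) = -2/J
I*(W(-6) + Y(R(-4))) = 0*(-2/(-6) + 10*4) = 0*(-2*(-⅙) + 40) = 0*(⅓ + 40) = 0*(121/3) = 0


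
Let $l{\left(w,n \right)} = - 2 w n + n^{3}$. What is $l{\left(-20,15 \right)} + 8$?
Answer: $3983$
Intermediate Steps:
$l{\left(w,n \right)} = n^{3} - 2 n w$ ($l{\left(w,n \right)} = - 2 n w + n^{3} = n^{3} - 2 n w$)
$l{\left(-20,15 \right)} + 8 = 15 \left(15^{2} - -40\right) + 8 = 15 \left(225 + 40\right) + 8 = 15 \cdot 265 + 8 = 3975 + 8 = 3983$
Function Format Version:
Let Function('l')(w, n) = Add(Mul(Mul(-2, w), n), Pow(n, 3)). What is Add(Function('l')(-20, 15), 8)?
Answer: 3983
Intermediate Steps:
Function('l')(w, n) = Add(Pow(n, 3), Mul(-2, n, w)) (Function('l')(w, n) = Add(Mul(-2, n, w), Pow(n, 3)) = Add(Pow(n, 3), Mul(-2, n, w)))
Add(Function('l')(-20, 15), 8) = Add(Mul(15, Add(Pow(15, 2), Mul(-2, -20))), 8) = Add(Mul(15, Add(225, 40)), 8) = Add(Mul(15, 265), 8) = Add(3975, 8) = 3983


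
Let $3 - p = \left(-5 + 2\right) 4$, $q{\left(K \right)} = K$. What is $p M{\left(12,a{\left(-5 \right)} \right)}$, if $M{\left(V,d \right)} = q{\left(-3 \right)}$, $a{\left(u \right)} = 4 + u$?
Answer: $-45$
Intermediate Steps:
$p = 15$ ($p = 3 - \left(-5 + 2\right) 4 = 3 - \left(-3\right) 4 = 3 - -12 = 3 + 12 = 15$)
$M{\left(V,d \right)} = -3$
$p M{\left(12,a{\left(-5 \right)} \right)} = 15 \left(-3\right) = -45$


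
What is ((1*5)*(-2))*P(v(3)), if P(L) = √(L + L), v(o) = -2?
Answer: -20*I ≈ -20.0*I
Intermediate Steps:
P(L) = √2*√L (P(L) = √(2*L) = √2*√L)
((1*5)*(-2))*P(v(3)) = ((1*5)*(-2))*(√2*√(-2)) = (5*(-2))*(√2*(I*√2)) = -20*I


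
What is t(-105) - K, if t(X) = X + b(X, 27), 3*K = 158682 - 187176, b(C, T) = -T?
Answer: 9366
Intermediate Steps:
K = -9498 (K = (158682 - 187176)/3 = (⅓)*(-28494) = -9498)
t(X) = -27 + X (t(X) = X - 1*27 = X - 27 = -27 + X)
t(-105) - K = (-27 - 105) - 1*(-9498) = -132 + 9498 = 9366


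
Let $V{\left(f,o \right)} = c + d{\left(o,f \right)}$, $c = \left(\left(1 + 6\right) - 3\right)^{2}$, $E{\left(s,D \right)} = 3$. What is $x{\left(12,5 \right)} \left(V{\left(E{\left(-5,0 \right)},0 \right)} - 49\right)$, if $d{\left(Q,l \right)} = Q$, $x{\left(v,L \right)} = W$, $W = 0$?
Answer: $0$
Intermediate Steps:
$x{\left(v,L \right)} = 0$
$c = 16$ ($c = \left(7 - 3\right)^{2} = 4^{2} = 16$)
$V{\left(f,o \right)} = 16 + o$
$x{\left(12,5 \right)} \left(V{\left(E{\left(-5,0 \right)},0 \right)} - 49\right) = 0 \left(\left(16 + 0\right) - 49\right) = 0 \left(16 - 49\right) = 0 \left(-33\right) = 0$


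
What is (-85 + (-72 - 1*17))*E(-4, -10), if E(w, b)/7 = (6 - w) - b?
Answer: -24360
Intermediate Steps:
E(w, b) = 42 - 7*b - 7*w (E(w, b) = 7*((6 - w) - b) = 7*(6 - b - w) = 42 - 7*b - 7*w)
(-85 + (-72 - 1*17))*E(-4, -10) = (-85 + (-72 - 1*17))*(42 - 7*(-10) - 7*(-4)) = (-85 + (-72 - 17))*(42 + 70 + 28) = (-85 - 89)*140 = -174*140 = -24360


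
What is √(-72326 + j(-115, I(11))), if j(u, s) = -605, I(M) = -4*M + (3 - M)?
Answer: I*√72931 ≈ 270.06*I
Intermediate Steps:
I(M) = 3 - 5*M
√(-72326 + j(-115, I(11))) = √(-72326 - 605) = √(-72931) = I*√72931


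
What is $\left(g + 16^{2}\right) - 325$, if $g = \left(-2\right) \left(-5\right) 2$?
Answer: $-49$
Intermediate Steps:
$g = 20$ ($g = 10 \cdot 2 = 20$)
$\left(g + 16^{2}\right) - 325 = \left(20 + 16^{2}\right) - 325 = \left(20 + 256\right) - 325 = 276 - 325 = -49$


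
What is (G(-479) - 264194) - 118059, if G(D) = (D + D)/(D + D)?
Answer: -382252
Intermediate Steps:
G(D) = 1 (G(D) = (2*D)/((2*D)) = (2*D)*(1/(2*D)) = 1)
(G(-479) - 264194) - 118059 = (1 - 264194) - 118059 = -264193 - 118059 = -382252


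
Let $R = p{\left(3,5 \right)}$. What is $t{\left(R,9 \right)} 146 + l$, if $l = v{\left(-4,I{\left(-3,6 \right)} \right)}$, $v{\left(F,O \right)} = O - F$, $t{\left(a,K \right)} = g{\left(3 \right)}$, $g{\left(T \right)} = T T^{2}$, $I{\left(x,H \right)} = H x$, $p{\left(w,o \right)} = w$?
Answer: $3928$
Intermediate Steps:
$R = 3$
$g{\left(T \right)} = T^{3}$
$t{\left(a,K \right)} = 27$ ($t{\left(a,K \right)} = 3^{3} = 27$)
$l = -14$ ($l = 6 \left(-3\right) - -4 = -18 + 4 = -14$)
$t{\left(R,9 \right)} 146 + l = 27 \cdot 146 - 14 = 3942 - 14 = 3928$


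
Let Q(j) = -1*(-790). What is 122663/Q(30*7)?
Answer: 122663/790 ≈ 155.27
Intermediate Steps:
Q(j) = 790
122663/Q(30*7) = 122663/790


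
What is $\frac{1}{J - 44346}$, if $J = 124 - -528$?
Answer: $- \frac{1}{43694} \approx -2.2886 \cdot 10^{-5}$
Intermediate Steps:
$J = 652$ ($J = 124 + 528 = 652$)
$\frac{1}{J - 44346} = \frac{1}{652 - 44346} = \frac{1}{-43694} = - \frac{1}{43694}$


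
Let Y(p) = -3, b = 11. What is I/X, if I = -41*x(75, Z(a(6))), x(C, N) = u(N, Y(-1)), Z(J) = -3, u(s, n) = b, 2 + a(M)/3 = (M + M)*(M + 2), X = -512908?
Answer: 41/46628 ≈ 0.00087930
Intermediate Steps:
a(M) = -6 + 6*M*(2 + M) (a(M) = -6 + 3*((M + M)*(M + 2)) = -6 + 3*((2*M)*(2 + M)) = -6 + 3*(2*M*(2 + M)) = -6 + 6*M*(2 + M))
u(s, n) = 11
x(C, N) = 11
I = -451 (I = -41*11 = -451)
I/X = -451/(-512908) = -451*(-1/512908) = 41/46628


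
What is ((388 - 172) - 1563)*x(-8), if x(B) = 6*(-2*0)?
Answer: 0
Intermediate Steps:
x(B) = 0 (x(B) = 6*0 = 0)
((388 - 172) - 1563)*x(-8) = ((388 - 172) - 1563)*0 = (216 - 1563)*0 = -1347*0 = 0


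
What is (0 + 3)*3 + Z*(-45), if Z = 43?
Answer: -1926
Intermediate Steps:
(0 + 3)*3 + Z*(-45) = (0 + 3)*3 + 43*(-45) = 3*3 - 1935 = 9 - 1935 = -1926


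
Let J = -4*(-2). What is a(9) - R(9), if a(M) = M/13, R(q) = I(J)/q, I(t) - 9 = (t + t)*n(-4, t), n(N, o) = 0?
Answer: -4/13 ≈ -0.30769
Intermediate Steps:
J = 8
I(t) = 9 (I(t) = 9 + (t + t)*0 = 9 + (2*t)*0 = 9 + 0 = 9)
R(q) = 9/q
a(M) = M/13 (a(M) = M*(1/13) = M/13)
a(9) - R(9) = (1/13)*9 - 9/9 = 9/13 - 9/9 = 9/13 - 1*1 = 9/13 - 1 = -4/13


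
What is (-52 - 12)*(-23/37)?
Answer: 1472/37 ≈ 39.784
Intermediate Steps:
(-52 - 12)*(-23/37) = -(-1472)/37 = -64*(-23/37) = 1472/37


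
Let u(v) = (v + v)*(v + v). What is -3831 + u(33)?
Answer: 525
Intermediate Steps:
u(v) = 4*v**2 (u(v) = (2*v)*(2*v) = 4*v**2)
-3831 + u(33) = -3831 + 4*33**2 = -3831 + 4*1089 = -3831 + 4356 = 525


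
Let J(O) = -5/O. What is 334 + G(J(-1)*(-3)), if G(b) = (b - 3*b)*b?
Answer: -116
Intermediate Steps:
G(b) = -2*b² (G(b) = (-2*b)*b = -2*b²)
334 + G(J(-1)*(-3)) = 334 - 2*(-5/(-1)*(-3))² = 334 - 2*(-5*(-1)*(-3))² = 334 - 2*(5*(-3))² = 334 - 2*(-15)² = 334 - 2*225 = 334 - 450 = -116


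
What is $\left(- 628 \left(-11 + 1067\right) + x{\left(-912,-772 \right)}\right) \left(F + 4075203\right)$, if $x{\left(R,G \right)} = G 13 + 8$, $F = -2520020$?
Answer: $-1046942974868$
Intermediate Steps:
$x{\left(R,G \right)} = 8 + 13 G$ ($x{\left(R,G \right)} = 13 G + 8 = 8 + 13 G$)
$\left(- 628 \left(-11 + 1067\right) + x{\left(-912,-772 \right)}\right) \left(F + 4075203\right) = \left(- 628 \left(-11 + 1067\right) + \left(8 + 13 \left(-772\right)\right)\right) \left(-2520020 + 4075203\right) = \left(\left(-628\right) 1056 + \left(8 - 10036\right)\right) 1555183 = \left(-663168 - 10028\right) 1555183 = \left(-673196\right) 1555183 = -1046942974868$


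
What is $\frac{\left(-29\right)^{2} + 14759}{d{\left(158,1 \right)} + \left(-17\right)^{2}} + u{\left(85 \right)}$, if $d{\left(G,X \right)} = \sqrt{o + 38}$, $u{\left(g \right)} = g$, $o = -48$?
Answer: $\frac{11608535}{83531} - \frac{15600 i \sqrt{10}}{83531} \approx 138.97 - 0.59058 i$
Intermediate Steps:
$d{\left(G,X \right)} = i \sqrt{10}$ ($d{\left(G,X \right)} = \sqrt{-48 + 38} = \sqrt{-10} = i \sqrt{10}$)
$\frac{\left(-29\right)^{2} + 14759}{d{\left(158,1 \right)} + \left(-17\right)^{2}} + u{\left(85 \right)} = \frac{\left(-29\right)^{2} + 14759}{i \sqrt{10} + \left(-17\right)^{2}} + 85 = \frac{841 + 14759}{i \sqrt{10} + 289} + 85 = \frac{15600}{289 + i \sqrt{10}} + 85 = 85 + \frac{15600}{289 + i \sqrt{10}}$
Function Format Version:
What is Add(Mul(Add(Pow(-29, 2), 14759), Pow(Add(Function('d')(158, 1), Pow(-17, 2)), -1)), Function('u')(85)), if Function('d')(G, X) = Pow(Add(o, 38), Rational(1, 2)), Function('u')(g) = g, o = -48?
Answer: Add(Rational(11608535, 83531), Mul(Rational(-15600, 83531), I, Pow(10, Rational(1, 2)))) ≈ Add(138.97, Mul(-0.59058, I))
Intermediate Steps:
Function('d')(G, X) = Mul(I, Pow(10, Rational(1, 2))) (Function('d')(G, X) = Pow(Add(-48, 38), Rational(1, 2)) = Pow(-10, Rational(1, 2)) = Mul(I, Pow(10, Rational(1, 2))))
Add(Mul(Add(Pow(-29, 2), 14759), Pow(Add(Function('d')(158, 1), Pow(-17, 2)), -1)), Function('u')(85)) = Add(Mul(Add(Pow(-29, 2), 14759), Pow(Add(Mul(I, Pow(10, Rational(1, 2))), Pow(-17, 2)), -1)), 85) = Add(Mul(Add(841, 14759), Pow(Add(Mul(I, Pow(10, Rational(1, 2))), 289), -1)), 85) = Add(Mul(15600, Pow(Add(289, Mul(I, Pow(10, Rational(1, 2)))), -1)), 85) = Add(85, Mul(15600, Pow(Add(289, Mul(I, Pow(10, Rational(1, 2)))), -1)))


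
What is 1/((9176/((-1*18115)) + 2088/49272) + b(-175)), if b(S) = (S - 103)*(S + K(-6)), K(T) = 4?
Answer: 37190095/1767925473787 ≈ 2.1036e-5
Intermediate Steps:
b(S) = (-103 + S)*(4 + S) (b(S) = (S - 103)*(S + 4) = (-103 + S)*(4 + S))
1/((9176/((-1*18115)) + 2088/49272) + b(-175)) = 1/((9176/((-1*18115)) + 2088/49272) + (-412 + (-175)² - 99*(-175))) = 1/((9176/(-18115) + 2088*(1/49272)) + (-412 + 30625 + 17325)) = 1/((9176*(-1/18115) + 87/2053) + 47538) = 1/((-9176/18115 + 87/2053) + 47538) = 1/(-17262323/37190095 + 47538) = 1/(1767925473787/37190095) = 37190095/1767925473787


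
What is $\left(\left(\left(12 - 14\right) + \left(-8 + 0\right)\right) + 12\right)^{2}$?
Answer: $4$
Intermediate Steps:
$\left(\left(\left(12 - 14\right) + \left(-8 + 0\right)\right) + 12\right)^{2} = \left(\left(-2 - 8\right) + 12\right)^{2} = \left(-10 + 12\right)^{2} = 2^{2} = 4$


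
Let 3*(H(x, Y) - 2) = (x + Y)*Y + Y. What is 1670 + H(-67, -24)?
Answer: 2392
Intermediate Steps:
H(x, Y) = 2 + Y/3 + Y*(Y + x)/3 (H(x, Y) = 2 + ((x + Y)*Y + Y)/3 = 2 + ((Y + x)*Y + Y)/3 = 2 + (Y*(Y + x) + Y)/3 = 2 + (Y + Y*(Y + x))/3 = 2 + (Y/3 + Y*(Y + x)/3) = 2 + Y/3 + Y*(Y + x)/3)
1670 + H(-67, -24) = 1670 + (2 + (1/3)*(-24) + (1/3)*(-24)**2 + (1/3)*(-24)*(-67)) = 1670 + (2 - 8 + (1/3)*576 + 536) = 1670 + (2 - 8 + 192 + 536) = 1670 + 722 = 2392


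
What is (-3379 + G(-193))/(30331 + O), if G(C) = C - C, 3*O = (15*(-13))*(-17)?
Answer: -3379/31436 ≈ -0.10749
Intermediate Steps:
O = 1105 (O = ((15*(-13))*(-17))/3 = (-195*(-17))/3 = (⅓)*3315 = 1105)
G(C) = 0
(-3379 + G(-193))/(30331 + O) = (-3379 + 0)/(30331 + 1105) = -3379/31436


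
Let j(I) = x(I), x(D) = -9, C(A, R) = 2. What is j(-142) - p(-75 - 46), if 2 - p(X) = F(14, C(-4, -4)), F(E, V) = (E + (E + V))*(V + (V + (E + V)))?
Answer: 589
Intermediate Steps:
j(I) = -9
F(E, V) = (E + 3*V)*(V + 2*E) (F(E, V) = (V + 2*E)*(V + (E + 2*V)) = (V + 2*E)*(E + 3*V) = (E + 3*V)*(V + 2*E))
p(X) = -598 (p(X) = 2 - (2*14² + 3*2² + 7*14*2) = 2 - (2*196 + 3*4 + 196) = 2 - (392 + 12 + 196) = 2 - 1*600 = 2 - 600 = -598)
j(-142) - p(-75 - 46) = -9 - 1*(-598) = -9 + 598 = 589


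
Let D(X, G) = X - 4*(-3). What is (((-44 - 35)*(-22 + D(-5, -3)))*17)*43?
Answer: 866235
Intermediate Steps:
D(X, G) = 12 + X (D(X, G) = X + 12 = 12 + X)
(((-44 - 35)*(-22 + D(-5, -3)))*17)*43 = (((-44 - 35)*(-22 + (12 - 5)))*17)*43 = (-79*(-22 + 7)*17)*43 = (-79*(-15)*17)*43 = (1185*17)*43 = 20145*43 = 866235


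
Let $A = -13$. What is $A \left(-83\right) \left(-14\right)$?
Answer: $-15106$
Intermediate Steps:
$A \left(-83\right) \left(-14\right) = \left(-13\right) \left(-83\right) \left(-14\right) = 1079 \left(-14\right) = -15106$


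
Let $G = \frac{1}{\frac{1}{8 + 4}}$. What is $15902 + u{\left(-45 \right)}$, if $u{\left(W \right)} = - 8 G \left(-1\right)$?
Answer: $15998$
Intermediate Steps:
$G = 12$ ($G = \frac{1}{\frac{1}{12}} = 12$)
$u{\left(W \right)} = 96$ ($u{\left(W \right)} = \left(-8\right) 12 \left(-1\right) = \left(-96\right) \left(-1\right) = 96$)
$15902 + u{\left(-45 \right)} = 15902 + 96 = 15998$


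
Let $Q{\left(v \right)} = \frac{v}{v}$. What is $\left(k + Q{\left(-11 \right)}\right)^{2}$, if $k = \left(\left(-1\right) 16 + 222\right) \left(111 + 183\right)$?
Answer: $3668119225$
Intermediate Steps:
$Q{\left(v \right)} = 1$
$k = 60564$ ($k = \left(-16 + 222\right) 294 = 206 \cdot 294 = 60564$)
$\left(k + Q{\left(-11 \right)}\right)^{2} = \left(60564 + 1\right)^{2} = 60565^{2} = 3668119225$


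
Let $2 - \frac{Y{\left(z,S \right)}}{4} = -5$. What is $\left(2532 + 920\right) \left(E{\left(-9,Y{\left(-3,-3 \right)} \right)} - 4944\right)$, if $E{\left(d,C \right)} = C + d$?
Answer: $-17001100$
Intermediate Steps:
$Y{\left(z,S \right)} = 28$ ($Y{\left(z,S \right)} = 8 - -20 = 8 + 20 = 28$)
$\left(2532 + 920\right) \left(E{\left(-9,Y{\left(-3,-3 \right)} \right)} - 4944\right) = \left(2532 + 920\right) \left(\left(28 - 9\right) - 4944\right) = 3452 \left(19 - 4944\right) = 3452 \left(-4925\right) = -17001100$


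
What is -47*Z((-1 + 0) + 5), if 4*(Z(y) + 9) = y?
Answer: 376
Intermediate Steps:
Z(y) = -9 + y/4
-47*Z((-1 + 0) + 5) = -47*(-9 + ((-1 + 0) + 5)/4) = -47*(-9 + (-1 + 5)/4) = -47*(-9 + (¼)*4) = -47*(-9 + 1) = -47*(-8) = 376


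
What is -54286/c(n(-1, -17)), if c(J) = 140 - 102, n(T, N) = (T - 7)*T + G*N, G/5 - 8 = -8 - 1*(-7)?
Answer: -27143/19 ≈ -1428.6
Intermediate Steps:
G = 35 (G = 40 + 5*(-8 - 1*(-7)) = 40 + 5*(-8 + 7) = 40 + 5*(-1) = 40 - 5 = 35)
n(T, N) = 35*N + T*(-7 + T) (n(T, N) = (T - 7)*T + 35*N = (-7 + T)*T + 35*N = T*(-7 + T) + 35*N = 35*N + T*(-7 + T))
c(J) = 38
-54286/c(n(-1, -17)) = -54286/38 = -54286*1/38 = -27143/19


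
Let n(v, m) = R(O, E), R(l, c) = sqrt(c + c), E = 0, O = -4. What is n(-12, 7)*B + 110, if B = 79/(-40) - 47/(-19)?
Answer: 110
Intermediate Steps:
R(l, c) = sqrt(2)*sqrt(c) (R(l, c) = sqrt(2*c) = sqrt(2)*sqrt(c))
B = 379/760 (B = 79*(-1/40) - 47*(-1/19) = -79/40 + 47/19 = 379/760 ≈ 0.49868)
n(v, m) = 0 (n(v, m) = sqrt(2)*sqrt(0) = sqrt(2)*0 = 0)
n(-12, 7)*B + 110 = 0*(379/760) + 110 = 0 + 110 = 110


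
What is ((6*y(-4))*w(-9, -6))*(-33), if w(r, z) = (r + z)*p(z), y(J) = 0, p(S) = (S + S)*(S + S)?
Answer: 0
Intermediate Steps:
p(S) = 4*S**2 (p(S) = (2*S)*(2*S) = 4*S**2)
w(r, z) = 4*z**2*(r + z) (w(r, z) = (r + z)*(4*z**2) = 4*z**2*(r + z))
((6*y(-4))*w(-9, -6))*(-33) = ((6*0)*(4*(-6)**2*(-9 - 6)))*(-33) = (0*(4*36*(-15)))*(-33) = (0*(-2160))*(-33) = 0*(-33) = 0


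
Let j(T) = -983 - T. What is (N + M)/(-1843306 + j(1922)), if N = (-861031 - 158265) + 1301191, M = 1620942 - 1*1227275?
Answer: -675562/1846211 ≈ -0.36592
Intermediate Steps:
M = 393667 (M = 1620942 - 1227275 = 393667)
N = 281895 (N = -1019296 + 1301191 = 281895)
(N + M)/(-1843306 + j(1922)) = (281895 + 393667)/(-1843306 + (-983 - 1*1922)) = 675562/(-1843306 + (-983 - 1922)) = 675562/(-1843306 - 2905) = 675562/(-1846211) = 675562*(-1/1846211) = -675562/1846211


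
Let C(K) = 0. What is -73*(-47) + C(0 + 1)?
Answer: 3431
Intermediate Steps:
-73*(-47) + C(0 + 1) = -73*(-47) + 0 = 3431 + 0 = 3431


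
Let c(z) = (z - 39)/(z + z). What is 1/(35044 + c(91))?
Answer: 7/245310 ≈ 2.8535e-5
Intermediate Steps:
c(z) = (-39 + z)/(2*z) (c(z) = (-39 + z)/((2*z)) = (-39 + z)*(1/(2*z)) = (-39 + z)/(2*z))
1/(35044 + c(91)) = 1/(35044 + (½)*(-39 + 91)/91) = 1/(35044 + (½)*(1/91)*52) = 1/(35044 + 2/7) = 1/(245310/7) = 7/245310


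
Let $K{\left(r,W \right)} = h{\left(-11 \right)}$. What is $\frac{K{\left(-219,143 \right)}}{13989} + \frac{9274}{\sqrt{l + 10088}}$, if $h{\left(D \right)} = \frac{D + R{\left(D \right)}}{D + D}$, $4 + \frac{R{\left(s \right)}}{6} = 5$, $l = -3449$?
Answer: $\frac{5}{307758} + \frac{9274 \sqrt{6639}}{6639} \approx 113.82$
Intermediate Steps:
$R{\left(s \right)} = 6$ ($R{\left(s \right)} = -24 + 6 \cdot 5 = -24 + 30 = 6$)
$h{\left(D \right)} = \frac{6 + D}{2 D}$ ($h{\left(D \right)} = \frac{D + 6}{D + D} = \frac{6 + D}{2 D}$)
$K{\left(r,W \right)} = \frac{5}{22}$ ($K{\left(r,W \right)} = \frac{6 - 11}{2 \left(-11\right)} = \frac{1}{2} \left(- \frac{1}{11}\right) \left(-5\right) = \frac{5}{22}$)
$\frac{K{\left(-219,143 \right)}}{13989} + \frac{9274}{\sqrt{l + 10088}} = \frac{5}{22 \cdot 13989} + \frac{9274}{\sqrt{-3449 + 10088}} = \frac{5}{22} \cdot \frac{1}{13989} + \frac{9274}{\sqrt{6639}} = \frac{5}{307758} + 9274 \frac{\sqrt{6639}}{6639} = \frac{5}{307758} + \frac{9274 \sqrt{6639}}{6639}$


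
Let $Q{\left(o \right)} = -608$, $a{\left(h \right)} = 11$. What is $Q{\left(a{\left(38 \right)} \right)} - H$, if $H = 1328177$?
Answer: $-1328785$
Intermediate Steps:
$Q{\left(a{\left(38 \right)} \right)} - H = -608 - 1328177 = -1328785$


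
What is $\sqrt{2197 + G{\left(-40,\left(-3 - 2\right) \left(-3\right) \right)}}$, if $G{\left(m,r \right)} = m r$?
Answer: $\sqrt{1597} \approx 39.962$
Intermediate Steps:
$\sqrt{2197 + G{\left(-40,\left(-3 - 2\right) \left(-3\right) \right)}} = \sqrt{2197 - 40 \left(-3 - 2\right) \left(-3\right)} = \sqrt{2197 - 40 \left(\left(-5\right) \left(-3\right)\right)} = \sqrt{2197 - 600} = \sqrt{1597}$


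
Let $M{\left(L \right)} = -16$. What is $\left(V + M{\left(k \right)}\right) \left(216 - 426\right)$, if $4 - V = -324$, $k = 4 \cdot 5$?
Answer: $-65520$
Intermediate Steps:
$k = 20$
$V = 328$ ($V = 4 - -324 = 4 + 324 = 328$)
$\left(V + M{\left(k \right)}\right) \left(216 - 426\right) = \left(328 - 16\right) \left(216 - 426\right) = 312 \left(-210\right) = -65520$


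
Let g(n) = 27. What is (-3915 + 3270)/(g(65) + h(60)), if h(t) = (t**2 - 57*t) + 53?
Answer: -129/52 ≈ -2.4808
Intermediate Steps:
h(t) = 53 + t**2 - 57*t
(-3915 + 3270)/(g(65) + h(60)) = (-3915 + 3270)/(27 + (53 + 60**2 - 57*60)) = -645/(27 + (53 + 3600 - 3420)) = -645/(27 + 233) = -645/260 = -645*1/260 = -129/52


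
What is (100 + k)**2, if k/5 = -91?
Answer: 126025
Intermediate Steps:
k = -455 (k = 5*(-91) = -455)
(100 + k)**2 = (100 - 455)**2 = (-355)**2 = 126025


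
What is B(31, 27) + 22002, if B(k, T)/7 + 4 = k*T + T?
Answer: 28022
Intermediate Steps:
B(k, T) = -28 + 7*T + 7*T*k (B(k, T) = -28 + 7*(k*T + T) = -28 + 7*(T*k + T) = -28 + 7*(T + T*k) = -28 + (7*T + 7*T*k) = -28 + 7*T + 7*T*k)
B(31, 27) + 22002 = (-28 + 7*27 + 7*27*31) + 22002 = (-28 + 189 + 5859) + 22002 = 6020 + 22002 = 28022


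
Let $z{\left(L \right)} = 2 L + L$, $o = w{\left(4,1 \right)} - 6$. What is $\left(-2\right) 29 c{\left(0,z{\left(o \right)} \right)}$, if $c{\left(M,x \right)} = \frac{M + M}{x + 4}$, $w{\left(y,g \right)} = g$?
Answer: $0$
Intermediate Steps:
$o = -5$ ($o = 1 - 6 = -5$)
$z{\left(L \right)} = 3 L$
$c{\left(M,x \right)} = \frac{2 M}{4 + x}$
$\left(-2\right) 29 c{\left(0,z{\left(o \right)} \right)} = \left(-2\right) 29 \cdot 2 \cdot 0 \frac{1}{4 + 3 \left(-5\right)} = - 58 \cdot 2 \cdot 0 \frac{1}{4 - 15} = - 58 \cdot 2 \cdot 0 \frac{1}{-11} = - 58 \cdot 2 \cdot 0 \left(- \frac{1}{11}\right) = \left(-58\right) 0 = 0$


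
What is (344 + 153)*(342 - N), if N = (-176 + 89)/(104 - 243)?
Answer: 23583147/139 ≈ 1.6966e+5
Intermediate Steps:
N = 87/139 (N = -87/(-139) = -87*(-1/139) = 87/139 ≈ 0.62590)
(344 + 153)*(342 - N) = (344 + 153)*(342 - 1*87/139) = 497*(342 - 87/139) = 497*(47451/139) = 23583147/139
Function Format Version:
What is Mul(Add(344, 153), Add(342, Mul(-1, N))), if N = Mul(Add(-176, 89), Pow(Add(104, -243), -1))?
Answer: Rational(23583147, 139) ≈ 1.6966e+5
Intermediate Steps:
N = Rational(87, 139) (N = Mul(-87, Pow(-139, -1)) = Mul(-87, Rational(-1, 139)) = Rational(87, 139) ≈ 0.62590)
Mul(Add(344, 153), Add(342, Mul(-1, N))) = Mul(Add(344, 153), Add(342, Mul(-1, Rational(87, 139)))) = Mul(497, Add(342, Rational(-87, 139))) = Mul(497, Rational(47451, 139)) = Rational(23583147, 139)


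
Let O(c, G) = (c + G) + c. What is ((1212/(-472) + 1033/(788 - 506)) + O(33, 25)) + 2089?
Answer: 18144532/8319 ≈ 2181.1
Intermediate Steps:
O(c, G) = G + 2*c (O(c, G) = (G + c) + c = G + 2*c)
((1212/(-472) + 1033/(788 - 506)) + O(33, 25)) + 2089 = ((1212/(-472) + 1033/(788 - 506)) + (25 + 2*33)) + 2089 = ((1212*(-1/472) + 1033/282) + (25 + 66)) + 2089 = ((-303/118 + 1033*(1/282)) + 91) + 2089 = ((-303/118 + 1033/282) + 91) + 2089 = (9112/8319 + 91) + 2089 = 766141/8319 + 2089 = 18144532/8319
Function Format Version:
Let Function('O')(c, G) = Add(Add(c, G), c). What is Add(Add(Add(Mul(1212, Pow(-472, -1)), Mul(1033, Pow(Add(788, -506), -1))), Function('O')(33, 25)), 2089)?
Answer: Rational(18144532, 8319) ≈ 2181.1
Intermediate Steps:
Function('O')(c, G) = Add(G, Mul(2, c)) (Function('O')(c, G) = Add(Add(G, c), c) = Add(G, Mul(2, c)))
Add(Add(Add(Mul(1212, Pow(-472, -1)), Mul(1033, Pow(Add(788, -506), -1))), Function('O')(33, 25)), 2089) = Add(Add(Add(Mul(1212, Pow(-472, -1)), Mul(1033, Pow(Add(788, -506), -1))), Add(25, Mul(2, 33))), 2089) = Add(Add(Add(Mul(1212, Rational(-1, 472)), Mul(1033, Pow(282, -1))), Add(25, 66)), 2089) = Add(Add(Add(Rational(-303, 118), Mul(1033, Rational(1, 282))), 91), 2089) = Add(Add(Add(Rational(-303, 118), Rational(1033, 282)), 91), 2089) = Add(Add(Rational(9112, 8319), 91), 2089) = Add(Rational(766141, 8319), 2089) = Rational(18144532, 8319)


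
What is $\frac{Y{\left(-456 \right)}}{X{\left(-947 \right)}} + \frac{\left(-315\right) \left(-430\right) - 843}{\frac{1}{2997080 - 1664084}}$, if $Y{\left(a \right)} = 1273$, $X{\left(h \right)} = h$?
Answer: $\frac{169920771164411}{947} \approx 1.7943 \cdot 10^{11}$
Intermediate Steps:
$\frac{Y{\left(-456 \right)}}{X{\left(-947 \right)}} + \frac{\left(-315\right) \left(-430\right) - 843}{\frac{1}{2997080 - 1664084}} = \frac{1273}{-947} + \frac{\left(-315\right) \left(-430\right) - 843}{\frac{1}{2997080 - 1664084}} = 1273 \left(- \frac{1}{947}\right) + \frac{135450 - 843}{\frac{1}{1332996}} = - \frac{1273}{947} + 134607 \frac{1}{\frac{1}{1332996}} = - \frac{1273}{947} + 134607 \cdot 1332996 = - \frac{1273}{947} + 179430592572 = \frac{169920771164411}{947}$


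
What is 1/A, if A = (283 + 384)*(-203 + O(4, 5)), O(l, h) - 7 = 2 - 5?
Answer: -1/132733 ≈ -7.5339e-6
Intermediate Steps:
O(l, h) = 4 (O(l, h) = 7 + (2 - 5) = 7 - 3 = 4)
A = -132733 (A = (283 + 384)*(-203 + 4) = 667*(-199) = -132733)
1/A = 1/(-132733) = -1/132733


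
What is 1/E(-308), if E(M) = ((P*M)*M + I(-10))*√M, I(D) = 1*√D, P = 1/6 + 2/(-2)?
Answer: -3*√77/(462*√10 + 36522640*I) ≈ -2.8833e-11 + 7.2078e-7*I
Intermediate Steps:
P = -⅚ (P = 1*(⅙) + 2*(-½) = ⅙ - 1 = -⅚ ≈ -0.83333)
I(D) = √D
E(M) = √M*(-5*M²/6 + I*√10) (E(M) = ((-5*M/6)*M + √(-10))*√M = (-5*M²/6 + I*√10)*√M = √M*(-5*M²/6 + I*√10))
1/E(-308) = 1/(√(-308)*(-⅚*(-308)² + I*√10)) = 1/((2*I*√77)*(-⅚*94864 + I*√10)) = 1/((2*I*√77)*(-237160/3 + I*√10)) = 1/(2*I*√77*(-237160/3 + I*√10)) = -I*√77/(154*(-237160/3 + I*√10))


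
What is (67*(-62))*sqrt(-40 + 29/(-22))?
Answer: -6231*I*sqrt(2222)/11 ≈ -26702.0*I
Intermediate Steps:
(67*(-62))*sqrt(-40 + 29/(-22)) = -4154*sqrt(-40 + 29*(-1/22)) = -4154*sqrt(-40 - 29/22) = -6231*I*sqrt(2222)/11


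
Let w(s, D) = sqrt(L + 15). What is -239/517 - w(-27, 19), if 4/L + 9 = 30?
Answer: -239/517 - sqrt(6699)/21 ≈ -4.3598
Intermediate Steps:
L = 4/21 (L = 4/(-9 + 30) = 4/21 ≈ 0.19048)
w(s, D) = sqrt(6699)/21 (w(s, D) = sqrt(4/21 + 15) = sqrt(319/21) = sqrt(6699)/21)
-239/517 - w(-27, 19) = -239/517 - sqrt(6699)/21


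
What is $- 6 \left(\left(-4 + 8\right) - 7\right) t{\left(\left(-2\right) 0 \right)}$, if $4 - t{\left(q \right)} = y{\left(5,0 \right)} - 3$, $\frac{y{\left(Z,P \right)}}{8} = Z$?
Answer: $-594$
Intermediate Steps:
$y{\left(Z,P \right)} = 8 Z$
$t{\left(q \right)} = -33$ ($t{\left(q \right)} = 4 - \left(8 \cdot 5 - 3\right) = 4 - \left(40 - 3\right) = 4 - 37 = -33$)
$- 6 \left(\left(-4 + 8\right) - 7\right) t{\left(\left(-2\right) 0 \right)} = - 6 \left(\left(-4 + 8\right) - 7\right) \left(-33\right) = - 6 \left(4 - 7\right) \left(-33\right) = \left(-6\right) \left(-3\right) \left(-33\right) = 18 \left(-33\right) = -594$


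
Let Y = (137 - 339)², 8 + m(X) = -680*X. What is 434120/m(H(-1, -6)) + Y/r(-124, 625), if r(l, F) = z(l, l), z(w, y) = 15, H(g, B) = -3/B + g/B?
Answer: 4617167/2595 ≈ 1779.3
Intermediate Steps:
m(X) = -8 - 680*X
r(l, F) = 15
Y = 40804 (Y = (-202)² = 40804)
434120/m(H(-1, -6)) + Y/r(-124, 625) = 434120/(-8 - 680*(-3 - 1)/(-6)) + 40804/15 = 434120/(-8 - (-340)*(-4)/3) + 40804*(1/15) = 434120/(-8 - 680*⅔) + 40804/15 = 434120/(-8 - 1360/3) + 40804/15 = 434120/(-1384/3) + 40804/15 = 434120*(-3/1384) + 40804/15 = -162795/173 + 40804/15 = 4617167/2595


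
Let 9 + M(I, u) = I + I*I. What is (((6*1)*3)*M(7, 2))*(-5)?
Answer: -4230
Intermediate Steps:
M(I, u) = -9 + I + I² (M(I, u) = -9 + (I + I*I) = -9 + (I + I²) = -9 + I + I²)
(((6*1)*3)*M(7, 2))*(-5) = (((6*1)*3)*(-9 + 7 + 7²))*(-5) = ((6*3)*(-9 + 7 + 49))*(-5) = (18*47)*(-5) = 846*(-5) = -4230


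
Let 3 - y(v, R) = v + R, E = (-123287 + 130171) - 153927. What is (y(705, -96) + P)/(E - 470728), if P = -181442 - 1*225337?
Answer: 37035/56161 ≈ 0.65944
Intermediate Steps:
E = -147043 (E = 6884 - 153927 = -147043)
y(v, R) = 3 - R - v (y(v, R) = 3 - (v + R) = 3 - (R + v) = 3 + (-R - v) = 3 - R - v)
P = -406779 (P = -181442 - 225337 = -406779)
(y(705, -96) + P)/(E - 470728) = ((3 - 1*(-96) - 1*705) - 406779)/(-147043 - 470728) = ((3 + 96 - 705) - 406779)/(-617771) = (-606 - 406779)*(-1/617771) = -407385*(-1/617771) = 37035/56161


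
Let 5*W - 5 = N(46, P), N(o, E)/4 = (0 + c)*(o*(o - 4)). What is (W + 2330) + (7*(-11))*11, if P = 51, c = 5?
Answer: 9212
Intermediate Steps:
N(o, E) = 20*o*(-4 + o) (N(o, E) = 4*((0 + 5)*(o*(o - 4))) = 4*(5*(o*(-4 + o))) = 4*(5*o*(-4 + o)) = 20*o*(-4 + o))
W = 7729 (W = 1 + (20*46*(-4 + 46))/5 = 1 + (20*46*42)/5 = 1 + (1/5)*38640 = 1 + 7728 = 7729)
(W + 2330) + (7*(-11))*11 = (7729 + 2330) + (7*(-11))*11 = 10059 - 77*11 = 10059 - 847 = 9212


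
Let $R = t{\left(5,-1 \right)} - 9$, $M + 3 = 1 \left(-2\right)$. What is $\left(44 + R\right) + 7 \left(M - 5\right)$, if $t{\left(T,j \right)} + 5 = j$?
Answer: $-41$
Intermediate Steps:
$M = -5$ ($M = -3 + 1 \left(-2\right) = -3 - 2 = -5$)
$t{\left(T,j \right)} = -5 + j$
$R = -15$ ($R = \left(-5 - 1\right) - 9 = -6 - 9 = -15$)
$\left(44 + R\right) + 7 \left(M - 5\right) = \left(44 - 15\right) + 7 \left(-5 - 5\right) = 29 + 7 \left(-10\right) = 29 - 70 = -41$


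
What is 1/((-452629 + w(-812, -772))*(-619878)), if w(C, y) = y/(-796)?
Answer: 199/55834257456684 ≈ 3.5641e-12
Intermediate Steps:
w(C, y) = -y/796 (w(C, y) = y*(-1/796) = -y/796)
1/((-452629 + w(-812, -772))*(-619878)) = 1/(-452629 - 1/796*(-772)*(-619878)) = -1/619878/(-452629 + 193/199) = -1/619878/(-90072978/199) = -199/90072978*(-1/619878) = 199/55834257456684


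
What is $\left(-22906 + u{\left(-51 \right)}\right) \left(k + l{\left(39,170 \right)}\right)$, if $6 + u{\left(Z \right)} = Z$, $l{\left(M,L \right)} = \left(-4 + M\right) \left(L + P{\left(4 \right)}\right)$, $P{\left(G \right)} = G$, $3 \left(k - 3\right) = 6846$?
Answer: $-192315125$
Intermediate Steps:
$k = 2285$ ($k = 3 + \frac{1}{3} \cdot 6846 = 3 + 2282 = 2285$)
$l{\left(M,L \right)} = \left(-4 + M\right) \left(4 + L\right)$ ($l{\left(M,L \right)} = \left(-4 + M\right) \left(L + 4\right) = \left(-4 + M\right) \left(4 + L\right)$)
$u{\left(Z \right)} = -6 + Z$
$\left(-22906 + u{\left(-51 \right)}\right) \left(k + l{\left(39,170 \right)}\right) = \left(-22906 - 57\right) \left(2285 + \left(-16 - 680 + 4 \cdot 39 + 170 \cdot 39\right)\right) = \left(-22906 - 57\right) \left(2285 + \left(-16 - 680 + 156 + 6630\right)\right) = - 22963 \left(2285 + 6090\right) = \left(-22963\right) 8375 = -192315125$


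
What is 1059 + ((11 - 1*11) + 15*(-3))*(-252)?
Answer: 12399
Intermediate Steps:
1059 + ((11 - 1*11) + 15*(-3))*(-252) = 1059 + ((11 - 11) - 45)*(-252) = 1059 + (0 - 45)*(-252) = 1059 - 45*(-252) = 1059 + 11340 = 12399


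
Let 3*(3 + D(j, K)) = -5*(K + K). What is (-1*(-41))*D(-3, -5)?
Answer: 1681/3 ≈ 560.33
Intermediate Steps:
D(j, K) = -3 - 10*K/3 (D(j, K) = -3 + (-5*(K + K))/3 = -3 + (-10*K)/3 = -3 - 10*K/3)
(-1*(-41))*D(-3, -5) = (-1*(-41))*(-3 - 10/3*(-5)) = 41*(-3 + 50/3) = 41*(41/3) = 1681/3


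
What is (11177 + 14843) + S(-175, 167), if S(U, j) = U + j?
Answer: 26012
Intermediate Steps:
(11177 + 14843) + S(-175, 167) = (11177 + 14843) + (-175 + 167) = 26020 - 8 = 26012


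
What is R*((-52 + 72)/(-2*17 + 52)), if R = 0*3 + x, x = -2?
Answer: -20/9 ≈ -2.2222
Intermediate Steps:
R = -2 (R = 0*3 - 2 = 0 - 2 = -2)
R*((-52 + 72)/(-2*17 + 52)) = -2*(-52 + 72)/(-2*17 + 52) = -40/(-34 + 52) = -40/18 = -2*10/9 = -20/9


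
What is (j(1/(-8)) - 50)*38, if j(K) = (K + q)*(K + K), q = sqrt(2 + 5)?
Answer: -30381/16 - 19*sqrt(7)/2 ≈ -1923.9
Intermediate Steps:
q = sqrt(7) ≈ 2.6458
j(K) = 2*K*(K + sqrt(7)) (j(K) = (K + sqrt(7))*(K + K) = (K + sqrt(7))*(2*K) = 2*K*(K + sqrt(7)))
(j(1/(-8)) - 50)*38 = (2*(1/(-8) + sqrt(7))/(-8) - 50)*38 = (2*(-1/8)*(-1/8 + sqrt(7)) - 50)*38 = ((1/32 - sqrt(7)/4) - 50)*38 = (-1599/32 - sqrt(7)/4)*38 = -30381/16 - 19*sqrt(7)/2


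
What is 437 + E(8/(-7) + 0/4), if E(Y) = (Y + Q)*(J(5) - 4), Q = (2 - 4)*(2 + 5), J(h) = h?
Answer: 2953/7 ≈ 421.86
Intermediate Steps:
Q = -14 (Q = -2*7 = -14)
E(Y) = -14 + Y (E(Y) = (Y - 14)*(5 - 4) = (-14 + Y)*1 = -14 + Y)
437 + E(8/(-7) + 0/4) = 437 + (-14 + (8/(-7) + 0/4)) = 437 + (-14 + (8*(-⅐) + 0*(¼))) = 437 + (-14 + (-8/7 + 0)) = 437 + (-14 - 8/7) = 437 - 106/7 = 2953/7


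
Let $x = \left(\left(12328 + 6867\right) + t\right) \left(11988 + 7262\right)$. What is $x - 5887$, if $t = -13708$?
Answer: $105618863$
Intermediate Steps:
$x = 105624750$ ($x = \left(\left(12328 + 6867\right) - 13708\right) \left(11988 + 7262\right) = \left(19195 - 13708\right) 19250 = 5487 \cdot 19250 = 105624750$)
$x - 5887 = 105624750 - 5887 = 105618863$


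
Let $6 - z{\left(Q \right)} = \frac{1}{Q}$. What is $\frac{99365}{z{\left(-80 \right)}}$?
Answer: $\frac{7949200}{481} \approx 16526.0$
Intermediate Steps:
$z{\left(Q \right)} = 6 - \frac{1}{Q}$
$\frac{99365}{z{\left(-80 \right)}} = \frac{99365}{6 - \frac{1}{-80}} = \frac{99365}{6 - - \frac{1}{80}} = \frac{99365}{6 + \frac{1}{80}} = \frac{99365}{\frac{481}{80}} = 99365 \cdot \frac{80}{481} = \frac{7949200}{481}$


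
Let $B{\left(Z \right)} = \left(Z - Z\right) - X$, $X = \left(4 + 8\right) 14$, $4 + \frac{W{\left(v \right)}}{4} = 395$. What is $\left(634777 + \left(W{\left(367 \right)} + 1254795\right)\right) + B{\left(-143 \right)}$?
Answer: $1890968$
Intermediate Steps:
$W{\left(v \right)} = 1564$ ($W{\left(v \right)} = -16 + 4 \cdot 395 = -16 + 1580 = 1564$)
$X = 168$ ($X = 12 \cdot 14 = 168$)
$B{\left(Z \right)} = -168$ ($B{\left(Z \right)} = \left(Z - Z\right) - 168 = 0 - 168 = -168$)
$\left(634777 + \left(W{\left(367 \right)} + 1254795\right)\right) + B{\left(-143 \right)} = \left(634777 + \left(1564 + 1254795\right)\right) - 168 = \left(634777 + 1256359\right) - 168 = 1891136 - 168 = 1890968$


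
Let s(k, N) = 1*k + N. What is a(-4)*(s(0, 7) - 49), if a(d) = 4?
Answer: -168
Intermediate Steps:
s(k, N) = N + k (s(k, N) = k + N = N + k)
a(-4)*(s(0, 7) - 49) = 4*((7 + 0) - 49) = 4*(7 - 49) = 4*(-42) = -168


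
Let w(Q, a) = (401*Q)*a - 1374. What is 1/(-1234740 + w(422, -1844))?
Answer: -1/313281482 ≈ -3.1920e-9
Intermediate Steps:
w(Q, a) = -1374 + 401*Q*a (w(Q, a) = 401*Q*a - 1374 = -1374 + 401*Q*a)
1/(-1234740 + w(422, -1844)) = 1/(-1234740 + (-1374 + 401*422*(-1844))) = 1/(-1234740 + (-1374 - 312045368)) = 1/(-1234740 - 312046742) = 1/(-313281482) = -1/313281482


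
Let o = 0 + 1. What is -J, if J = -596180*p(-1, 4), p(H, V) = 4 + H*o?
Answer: 1788540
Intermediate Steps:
o = 1
p(H, V) = 4 + H (p(H, V) = 4 + H*1 = 4 + H)
J = -1788540 (J = -596180*(4 - 1) = -596180*3 = -1788540)
-J = -1*(-1788540) = 1788540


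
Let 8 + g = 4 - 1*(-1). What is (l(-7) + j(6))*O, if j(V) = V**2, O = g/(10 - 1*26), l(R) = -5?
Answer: 93/16 ≈ 5.8125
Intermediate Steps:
g = -3 (g = -8 + (4 - 1*(-1)) = -8 + (4 + 1) = -8 + 5 = -3)
O = 3/16 (O = -3/(10 - 1*26) = -3/(10 - 26) = -3/(-16) = -3*(-1/16) = 3/16 ≈ 0.18750)
(l(-7) + j(6))*O = (-5 + 6**2)*(3/16) = (-5 + 36)*(3/16) = 31*(3/16) = 93/16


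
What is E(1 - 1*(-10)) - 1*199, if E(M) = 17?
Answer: -182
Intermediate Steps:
E(1 - 1*(-10)) - 1*199 = 17 - 1*199 = 17 - 199 = -182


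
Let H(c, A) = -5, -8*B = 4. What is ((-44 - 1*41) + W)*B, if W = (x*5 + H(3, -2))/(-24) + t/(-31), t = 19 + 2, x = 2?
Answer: 63899/1488 ≈ 42.943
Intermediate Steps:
B = -½ (B = -⅛*4 = -½ ≈ -0.50000)
t = 21
W = -659/744 (W = (2*5 - 5)/(-24) + 21/(-31) = (10 - 5)*(-1/24) + 21*(-1/31) = 5*(-1/24) - 21/31 = -5/24 - 21/31 = -659/744 ≈ -0.88575)
((-44 - 1*41) + W)*B = ((-44 - 1*41) - 659/744)*(-½) = ((-44 - 41) - 659/744)*(-½) = (-85 - 659/744)*(-½) = -63899/744*(-½) = 63899/1488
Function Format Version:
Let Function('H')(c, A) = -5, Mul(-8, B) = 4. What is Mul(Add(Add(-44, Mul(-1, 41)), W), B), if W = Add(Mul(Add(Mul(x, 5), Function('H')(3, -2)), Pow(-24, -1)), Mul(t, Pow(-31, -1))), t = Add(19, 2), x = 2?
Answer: Rational(63899, 1488) ≈ 42.943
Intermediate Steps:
B = Rational(-1, 2) (B = Mul(Rational(-1, 8), 4) = Rational(-1, 2) ≈ -0.50000)
t = 21
W = Rational(-659, 744) (W = Add(Mul(Add(Mul(2, 5), -5), Pow(-24, -1)), Mul(21, Pow(-31, -1))) = Add(Mul(Add(10, -5), Rational(-1, 24)), Mul(21, Rational(-1, 31))) = Add(Mul(5, Rational(-1, 24)), Rational(-21, 31)) = Add(Rational(-5, 24), Rational(-21, 31)) = Rational(-659, 744) ≈ -0.88575)
Mul(Add(Add(-44, Mul(-1, 41)), W), B) = Mul(Add(Add(-44, Mul(-1, 41)), Rational(-659, 744)), Rational(-1, 2)) = Mul(Add(Add(-44, -41), Rational(-659, 744)), Rational(-1, 2)) = Mul(Add(-85, Rational(-659, 744)), Rational(-1, 2)) = Mul(Rational(-63899, 744), Rational(-1, 2)) = Rational(63899, 1488)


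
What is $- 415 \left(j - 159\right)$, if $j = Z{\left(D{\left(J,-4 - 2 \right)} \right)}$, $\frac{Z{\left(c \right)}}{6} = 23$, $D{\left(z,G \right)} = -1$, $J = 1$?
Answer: $8715$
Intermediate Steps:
$Z{\left(c \right)} = 138$ ($Z{\left(c \right)} = 6 \cdot 23 = 138$)
$j = 138$
$- 415 \left(j - 159\right) = - 415 \left(138 - 159\right) = \left(-415\right) \left(-21\right) = 8715$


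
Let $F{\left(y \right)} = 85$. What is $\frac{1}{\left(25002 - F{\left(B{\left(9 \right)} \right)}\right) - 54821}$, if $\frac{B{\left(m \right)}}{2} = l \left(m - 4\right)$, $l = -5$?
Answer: $- \frac{1}{29904} \approx -3.344 \cdot 10^{-5}$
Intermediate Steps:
$B{\left(m \right)} = 40 - 10 m$ ($B{\left(m \right)} = 2 \left(- 5 \left(m - 4\right)\right) = 2 \left(- 5 \left(-4 + m\right)\right) = 2 \left(20 - 5 m\right) = 40 - 10 m$)
$\frac{1}{\left(25002 - F{\left(B{\left(9 \right)} \right)}\right) - 54821} = \frac{1}{\left(25002 - 85\right) - 54821} = \frac{1}{24917 - 54821} = \frac{1}{-29904} = - \frac{1}{29904}$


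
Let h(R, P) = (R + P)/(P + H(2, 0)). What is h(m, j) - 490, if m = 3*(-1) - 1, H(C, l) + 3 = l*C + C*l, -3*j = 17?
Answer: -12711/26 ≈ -488.88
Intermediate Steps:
j = -17/3 (j = -⅓*17 = -17/3 ≈ -5.6667)
H(C, l) = -3 + 2*C*l (H(C, l) = -3 + (l*C + C*l) = -3 + (C*l + C*l) = -3 + 2*C*l)
m = -4 (m = -3 - 1 = -4)
h(R, P) = (P + R)/(-3 + P) (h(R, P) = (R + P)/(P + (-3 + 2*2*0)) = (P + R)/(P + (-3 + 0)) = (P + R)/(P - 3) = (P + R)/(-3 + P))
h(m, j) - 490 = (-17/3 - 4)/(-3 - 17/3) - 490 = -29/3/(-26/3) - 490 = -3/26*(-29/3) - 490 = 29/26 - 490 = -12711/26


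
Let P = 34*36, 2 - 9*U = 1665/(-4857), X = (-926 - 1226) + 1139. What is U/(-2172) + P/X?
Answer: -38741253797/32059638756 ≈ -1.2084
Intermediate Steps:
X = -1013 (X = -2152 + 1139 = -1013)
U = 3793/14571 (U = 2/9 - 185/(-4857) = 2/9 - 185*(-1)/4857 = 2/9 - 1/9*(-555/1619) = 2/9 + 185/4857 = 3793/14571 ≈ 0.26031)
P = 1224
U/(-2172) + P/X = (3793/14571)/(-2172) + 1224/(-1013) = (3793/14571)*(-1/2172) + 1224*(-1/1013) = -3793/31648212 - 1224/1013 = -38741253797/32059638756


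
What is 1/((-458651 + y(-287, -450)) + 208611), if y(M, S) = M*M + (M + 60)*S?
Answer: -1/65521 ≈ -1.5262e-5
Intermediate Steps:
y(M, S) = M² + S*(60 + M) (y(M, S) = M² + (60 + M)*S = M² + S*(60 + M))
1/((-458651 + y(-287, -450)) + 208611) = 1/((-458651 + ((-287)² + 60*(-450) - 287*(-450))) + 208611) = 1/((-458651 + (82369 - 27000 + 129150)) + 208611) = 1/((-458651 + 184519) + 208611) = 1/(-274132 + 208611) = 1/(-65521) = -1/65521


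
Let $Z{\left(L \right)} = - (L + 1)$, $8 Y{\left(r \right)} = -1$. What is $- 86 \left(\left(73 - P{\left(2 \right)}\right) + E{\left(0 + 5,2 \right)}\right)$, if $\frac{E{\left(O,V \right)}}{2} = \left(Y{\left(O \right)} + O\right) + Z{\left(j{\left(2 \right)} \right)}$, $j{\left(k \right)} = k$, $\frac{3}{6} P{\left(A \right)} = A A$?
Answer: $- \frac{11825}{2} \approx -5912.5$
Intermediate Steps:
$P{\left(A \right)} = 2 A^{2}$ ($P{\left(A \right)} = 2 A A = 2 A^{2}$)
$Y{\left(r \right)} = - \frac{1}{8}$ ($Y{\left(r \right)} = \frac{1}{8} \left(-1\right) = - \frac{1}{8}$)
$Z{\left(L \right)} = -1 - L$ ($Z{\left(L \right)} = - (1 + L) = -1 - L$)
$E{\left(O,V \right)} = - \frac{25}{4} + 2 O$ ($E{\left(O,V \right)} = 2 \left(\left(- \frac{1}{8} + O\right) - 3\right) = 2 \left(- \frac{25}{8} + O\right) = - \frac{25}{4} + 2 O$)
$- 86 \left(\left(73 - P{\left(2 \right)}\right) + E{\left(0 + 5,2 \right)}\right) = - 86 \left(\left(73 - 2 \cdot 2^{2}\right) - \left(\frac{25}{4} - 2 \left(0 + 5\right)\right)\right) = - 86 \left(\left(73 - 2 \cdot 4\right) + \left(- \frac{25}{4} + 2 \cdot 5\right)\right) = - 86 \left(\left(73 - 8\right) + \left(- \frac{25}{4} + 10\right)\right) = - 86 \left(\left(73 - 8\right) + \frac{15}{4}\right) = - 86 \left(65 + \frac{15}{4}\right) = \left(-86\right) \frac{275}{4} = - \frac{11825}{2}$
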